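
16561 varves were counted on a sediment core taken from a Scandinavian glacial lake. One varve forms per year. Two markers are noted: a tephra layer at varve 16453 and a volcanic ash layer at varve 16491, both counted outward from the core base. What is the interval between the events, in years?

38 years

The two markers are separated by 16491 − 16453 = 38 varves.
At one varve per year, 38 years elapsed between them.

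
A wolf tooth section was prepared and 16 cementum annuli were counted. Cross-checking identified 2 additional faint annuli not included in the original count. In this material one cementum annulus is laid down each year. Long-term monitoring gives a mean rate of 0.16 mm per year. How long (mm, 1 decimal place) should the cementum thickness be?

Adjusted count: 16 + 2 = 18 cementum annuli.
18 years at 0.16 mm/year gives 0.16 × 18 = 2.9 mm.

2.9 mm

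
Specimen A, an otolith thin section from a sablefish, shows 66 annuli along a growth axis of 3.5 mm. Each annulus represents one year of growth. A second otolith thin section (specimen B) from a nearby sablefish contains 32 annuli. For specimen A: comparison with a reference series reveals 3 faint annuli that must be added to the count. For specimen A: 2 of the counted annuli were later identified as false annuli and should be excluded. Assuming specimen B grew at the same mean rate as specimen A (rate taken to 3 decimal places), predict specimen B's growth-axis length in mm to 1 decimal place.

Specimen A: after corrections the count is 66 − 2 + 3 = 67 annuli.
A: Extension rate ≈ 3.5 / 67 = 0.052 mm per year.
B's length ≈ 0.052 × 32 = 1.7 mm.

1.7 mm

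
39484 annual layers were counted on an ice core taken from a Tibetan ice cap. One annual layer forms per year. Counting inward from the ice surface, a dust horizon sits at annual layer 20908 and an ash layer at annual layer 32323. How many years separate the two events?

11415 years

32323 − 20908 = 11415 annual layers lie between the two events.
That is 11415 years at one annual layer per year.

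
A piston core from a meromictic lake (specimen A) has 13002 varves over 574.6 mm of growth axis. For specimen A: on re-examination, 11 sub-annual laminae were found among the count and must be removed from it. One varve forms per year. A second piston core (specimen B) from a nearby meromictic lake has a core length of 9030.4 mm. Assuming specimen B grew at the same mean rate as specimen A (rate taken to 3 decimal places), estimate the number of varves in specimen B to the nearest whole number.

205236 varves

Specimen A: correcting the raw count gives 13002 − 11 = 12991 true varves.
A: Mean rate = 574.6 mm / 12991 years ≈ 0.044 mm/yr.
B spans 9030.4 / 0.044 = 205236.36 years ≈ 205236 varves.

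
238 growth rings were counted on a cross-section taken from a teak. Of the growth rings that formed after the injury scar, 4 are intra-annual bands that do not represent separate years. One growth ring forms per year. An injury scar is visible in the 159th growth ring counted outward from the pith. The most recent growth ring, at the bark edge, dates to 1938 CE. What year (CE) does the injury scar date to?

1863 CE

The injury scar sits at growth ring 159 from the pith, so 238 − 159 = 79 growth rings formed after it.
79 − 4 false = 75 true growth rings after the injury scar.
Counting back 75 years from 1938 CE places the injury scar in 1938 − 75 = 1863 CE.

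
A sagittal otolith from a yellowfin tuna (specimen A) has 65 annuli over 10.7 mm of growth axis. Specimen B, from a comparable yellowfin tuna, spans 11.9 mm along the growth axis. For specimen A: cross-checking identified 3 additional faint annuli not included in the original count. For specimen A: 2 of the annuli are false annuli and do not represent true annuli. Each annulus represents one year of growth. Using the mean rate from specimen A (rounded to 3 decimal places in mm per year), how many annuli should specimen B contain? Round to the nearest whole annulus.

Specimen A: correcting the raw count gives 65 − 2 + 3 = 66 true annuli.
A: 10.7 mm over 66 years gives 10.7 / 66 ≈ 0.162 mm/year.
For B, 11.9 / 0.162 = 73.46 years ≈ 73 annuli.

73 annuli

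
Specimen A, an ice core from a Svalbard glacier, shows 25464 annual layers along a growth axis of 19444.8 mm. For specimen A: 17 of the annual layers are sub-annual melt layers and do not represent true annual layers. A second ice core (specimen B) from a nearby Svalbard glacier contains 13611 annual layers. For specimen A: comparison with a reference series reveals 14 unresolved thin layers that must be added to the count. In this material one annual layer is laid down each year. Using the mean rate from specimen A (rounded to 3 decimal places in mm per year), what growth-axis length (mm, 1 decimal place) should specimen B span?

Specimen A: adjusted count: 25464 − 17 + 14 = 25461 annual layers.
A: Extension rate ≈ 19444.8 / 25461 = 0.764 mm per year.
For B, 0.764 mm/year × 13611 years = 10398.8 mm.

10398.8 mm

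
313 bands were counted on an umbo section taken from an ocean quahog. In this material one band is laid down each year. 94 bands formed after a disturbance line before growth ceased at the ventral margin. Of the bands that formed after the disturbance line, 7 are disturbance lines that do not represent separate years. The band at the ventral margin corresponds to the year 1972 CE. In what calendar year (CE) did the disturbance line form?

1885 CE

There are 94 bands younger than the disturbance line.
Excluding 7 false bands: 94 − 7 = 87.
Counting back 87 years from 1972 CE places the disturbance line in 1972 − 87 = 1885 CE.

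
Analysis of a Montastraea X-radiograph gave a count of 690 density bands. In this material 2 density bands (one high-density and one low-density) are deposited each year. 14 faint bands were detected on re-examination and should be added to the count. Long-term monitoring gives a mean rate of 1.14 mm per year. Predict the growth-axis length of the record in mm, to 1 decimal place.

401.3 mm

After corrections the count is 690 + 14 = 704 density bands.
With 2 density bands per year, 704 / 2 = 352 years.
Length ≈ 1.14 × 352 = 401.3 mm.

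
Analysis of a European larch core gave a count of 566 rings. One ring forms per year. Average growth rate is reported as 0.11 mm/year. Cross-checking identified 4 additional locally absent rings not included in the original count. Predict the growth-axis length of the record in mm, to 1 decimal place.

62.7 mm

After corrections the count is 566 + 4 = 570 rings.
570 years at 0.11 mm/year gives 0.11 × 570 = 62.7 mm.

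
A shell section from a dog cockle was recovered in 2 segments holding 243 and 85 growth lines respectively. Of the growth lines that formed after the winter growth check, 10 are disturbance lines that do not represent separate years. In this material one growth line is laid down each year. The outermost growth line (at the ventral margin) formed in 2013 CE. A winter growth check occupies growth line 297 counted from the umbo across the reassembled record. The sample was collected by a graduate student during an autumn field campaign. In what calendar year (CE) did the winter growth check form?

Total growth lines = 243 + 85 = 328.
The winter growth check sits at growth line 297 from the umbo, so 328 − 297 = 31 growth lines formed after it.
Removing the 10 false growth lines leaves 31 − 10 = 21 true growth lines beyond the winter growth check.
2013 − 21 = 1992 CE.

1992 CE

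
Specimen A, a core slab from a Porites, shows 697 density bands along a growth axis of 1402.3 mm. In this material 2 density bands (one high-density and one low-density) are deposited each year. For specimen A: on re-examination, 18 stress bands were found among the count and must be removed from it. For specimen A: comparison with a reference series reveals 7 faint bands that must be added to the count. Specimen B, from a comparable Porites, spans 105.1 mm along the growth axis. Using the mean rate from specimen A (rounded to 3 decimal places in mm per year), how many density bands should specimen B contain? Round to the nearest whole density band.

51 density bands

Specimen A: adjusted count: 697 − 18 + 7 = 686 density bands.
Specimen A: 686 density bands at 2 per year is 686 / 2 = 343 years.
A: Extension rate ≈ 1402.3 / 343 = 4.088 mm/year.
For B, 105.1 / 4.088 = 25.71 years; at 2 density bands per year that is 25.71 × 2 ≈ 51 density bands.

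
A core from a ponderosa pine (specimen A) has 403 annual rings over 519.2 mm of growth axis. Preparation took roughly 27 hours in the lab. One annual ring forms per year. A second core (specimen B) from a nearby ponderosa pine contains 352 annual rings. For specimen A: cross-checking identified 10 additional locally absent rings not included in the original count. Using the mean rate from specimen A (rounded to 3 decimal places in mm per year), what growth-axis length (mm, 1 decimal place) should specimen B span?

442.5 mm

Specimen A: adjusted count: 403 + 10 = 413 annual rings.
A: Mean rate = 519.2 mm / 413 years ≈ 1.257 mm/yr.
Length of B = 1.257 × 352 = 442.5 mm.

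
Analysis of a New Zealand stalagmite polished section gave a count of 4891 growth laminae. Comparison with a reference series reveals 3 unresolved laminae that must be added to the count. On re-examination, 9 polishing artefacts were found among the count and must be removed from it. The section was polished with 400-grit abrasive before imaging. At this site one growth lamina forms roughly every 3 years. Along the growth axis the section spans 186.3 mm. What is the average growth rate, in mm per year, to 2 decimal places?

0.01 mm per year

Adjusted count: 4891 − 9 + 3 = 4885 growth laminae.
4885 growth laminae at 3 years each span 4885 × 3 = 14655 years.
Mean rate = 186.3 mm / 14655 years ≈ 0.01 mm per year.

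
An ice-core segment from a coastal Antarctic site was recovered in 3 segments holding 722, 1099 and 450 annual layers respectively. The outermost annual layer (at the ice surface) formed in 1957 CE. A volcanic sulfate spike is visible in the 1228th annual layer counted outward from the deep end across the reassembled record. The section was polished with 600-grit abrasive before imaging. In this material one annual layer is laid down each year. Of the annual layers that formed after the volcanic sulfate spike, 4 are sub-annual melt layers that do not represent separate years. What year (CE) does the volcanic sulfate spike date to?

918 CE

Total annual layers = 722 + 1099 + 450 = 2271.
2271 − 1228 = 1043 annual layers lie beyond the volcanic sulfate spike toward the ice surface.
Removing the 4 false annual layers leaves 1043 − 4 = 1039 true annual layers beyond the volcanic sulfate spike.
Counting back 1039 years from 1957 CE places the volcanic sulfate spike in 1957 − 1039 = 918 CE.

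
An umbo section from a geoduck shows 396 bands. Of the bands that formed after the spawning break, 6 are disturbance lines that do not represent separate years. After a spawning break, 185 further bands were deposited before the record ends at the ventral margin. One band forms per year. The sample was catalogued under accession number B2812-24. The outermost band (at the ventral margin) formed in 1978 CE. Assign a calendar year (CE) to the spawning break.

1799 CE

There are 185 bands younger than the spawning break.
185 − 6 false = 179 true bands after the spawning break.
1978 − 179 = 1799 CE.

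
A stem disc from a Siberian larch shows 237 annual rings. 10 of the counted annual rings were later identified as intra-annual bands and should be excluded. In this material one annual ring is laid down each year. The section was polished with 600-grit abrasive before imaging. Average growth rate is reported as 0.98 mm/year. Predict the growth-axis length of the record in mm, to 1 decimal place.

True annual ring count = 237 − 10 = 227.
227 years at 0.98 mm/year gives 0.98 × 227 = 222.5 mm.

222.5 mm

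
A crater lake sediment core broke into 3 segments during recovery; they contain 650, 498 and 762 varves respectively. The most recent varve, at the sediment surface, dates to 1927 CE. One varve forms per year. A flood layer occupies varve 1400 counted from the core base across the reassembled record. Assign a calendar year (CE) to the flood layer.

1417 CE

Total varves = 650 + 498 + 762 = 1910.
Between varve 1400 and the sediment surface there are 1910 − 1400 = 510 varves.
1927 − 510 = 1417 CE.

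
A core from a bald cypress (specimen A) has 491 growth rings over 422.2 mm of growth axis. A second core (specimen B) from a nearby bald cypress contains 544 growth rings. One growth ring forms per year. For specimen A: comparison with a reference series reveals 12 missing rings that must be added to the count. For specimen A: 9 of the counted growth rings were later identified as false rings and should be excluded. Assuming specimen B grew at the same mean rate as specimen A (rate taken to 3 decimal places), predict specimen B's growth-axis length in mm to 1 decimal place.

Specimen A: after corrections the count is 491 − 9 + 12 = 494 growth rings.
A: 422.2 mm over 494 years gives 422.2 / 494 ≈ 0.855 mm per year.
Length of B = 0.855 × 544 = 465.1 mm.

465.1 mm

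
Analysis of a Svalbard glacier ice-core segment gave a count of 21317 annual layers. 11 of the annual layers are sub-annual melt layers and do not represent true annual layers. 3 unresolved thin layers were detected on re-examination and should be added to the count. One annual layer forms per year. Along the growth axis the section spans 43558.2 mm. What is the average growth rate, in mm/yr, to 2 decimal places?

After corrections the count is 21317 − 11 + 3 = 21309 annual layers.
43558.2 mm over 21309 years gives 43558.2 / 21309 ≈ 2.04 mm/yr.

2.04 mm/yr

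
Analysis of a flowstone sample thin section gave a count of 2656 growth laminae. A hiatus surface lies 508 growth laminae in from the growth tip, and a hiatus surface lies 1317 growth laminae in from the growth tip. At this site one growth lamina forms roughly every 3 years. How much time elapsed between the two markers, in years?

2427 years

1317 − 508 = 809 growth laminae lie between the two events.
Multiplying by 3 years per growth lamina: 809 × 3 = 2427 years.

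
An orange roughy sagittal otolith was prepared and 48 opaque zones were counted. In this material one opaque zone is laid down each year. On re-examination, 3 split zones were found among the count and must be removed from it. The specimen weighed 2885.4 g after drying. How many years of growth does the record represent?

After corrections the count is 48 − 3 = 45 opaque zones.
With a one-to-one opaque zone periodicity this is 45 years.

45 years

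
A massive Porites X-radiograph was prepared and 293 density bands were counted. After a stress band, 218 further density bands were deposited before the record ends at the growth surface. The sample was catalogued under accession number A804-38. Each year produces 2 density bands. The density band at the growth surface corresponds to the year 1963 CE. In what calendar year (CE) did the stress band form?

1854 CE

218 density bands formed after the stress band.
With 2 density bands per year, 218 / 2 = 109 years.
The density band at the growth surface is 1963 CE, so the stress band dates to 1963 − 109 = 1854 CE.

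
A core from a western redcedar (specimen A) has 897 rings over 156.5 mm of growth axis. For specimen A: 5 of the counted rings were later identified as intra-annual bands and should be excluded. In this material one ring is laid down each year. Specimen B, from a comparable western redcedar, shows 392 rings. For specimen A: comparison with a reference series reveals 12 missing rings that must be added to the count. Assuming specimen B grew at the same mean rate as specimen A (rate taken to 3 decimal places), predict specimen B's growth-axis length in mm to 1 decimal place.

Specimen A: after corrections the count is 897 − 5 + 12 = 904 rings.
A: 156.5 mm over 904 years gives 156.5 / 904 ≈ 0.173 mm per year.
For B, 0.173 mm/year × 392 years = 67.8 mm.

67.8 mm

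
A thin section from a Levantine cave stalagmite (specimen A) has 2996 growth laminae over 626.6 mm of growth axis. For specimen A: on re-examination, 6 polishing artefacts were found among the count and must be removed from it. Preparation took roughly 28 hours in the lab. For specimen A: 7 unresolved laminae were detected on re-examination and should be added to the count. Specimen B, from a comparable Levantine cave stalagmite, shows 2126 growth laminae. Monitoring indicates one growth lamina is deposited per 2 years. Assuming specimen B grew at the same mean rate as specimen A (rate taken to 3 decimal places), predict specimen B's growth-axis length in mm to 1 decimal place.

446.5 mm

Specimen A: adjusted count: 2996 − 6 + 7 = 2997 growth laminae.
Specimen A: 2997 growth laminae at 2 years each span 2997 × 2 = 5994 years.
A: 626.6 mm over 5994 years gives 626.6 / 5994 ≈ 0.105 mm per year.
Specimen B: multiplying by 2 years per growth lamina: 2126 × 2 = 4252 years. Length of B = 0.105 × 4252 = 446.5 mm.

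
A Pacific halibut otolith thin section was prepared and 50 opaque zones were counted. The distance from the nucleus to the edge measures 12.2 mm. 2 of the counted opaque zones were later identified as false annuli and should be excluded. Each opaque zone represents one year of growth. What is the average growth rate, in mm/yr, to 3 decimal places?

0.254 mm/yr

After corrections the count is 50 − 2 = 48 opaque zones.
Mean rate = 12.2 mm / 48 years ≈ 0.254 mm/yr.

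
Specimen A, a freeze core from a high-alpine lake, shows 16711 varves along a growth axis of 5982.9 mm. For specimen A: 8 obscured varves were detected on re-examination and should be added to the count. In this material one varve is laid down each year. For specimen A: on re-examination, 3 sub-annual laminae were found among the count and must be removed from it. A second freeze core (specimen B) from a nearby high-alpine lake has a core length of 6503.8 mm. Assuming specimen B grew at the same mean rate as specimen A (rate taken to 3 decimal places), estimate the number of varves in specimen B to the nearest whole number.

18167 varves

Specimen A: true varve count = 16711 − 3 + 8 = 16716.
A: 5982.9 mm over 16716 years gives 5982.9 / 16716 ≈ 0.358 mm per year.
For B, 6503.8 / 0.358 = 18167.04 years ≈ 18167 varves.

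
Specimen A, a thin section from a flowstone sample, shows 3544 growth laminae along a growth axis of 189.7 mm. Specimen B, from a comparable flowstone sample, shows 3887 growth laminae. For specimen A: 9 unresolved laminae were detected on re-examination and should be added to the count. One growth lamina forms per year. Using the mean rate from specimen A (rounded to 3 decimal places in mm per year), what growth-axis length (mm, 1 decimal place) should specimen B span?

Specimen A: adjusted count: 3544 + 9 = 3553 growth laminae.
A: Mean rate = 189.7 mm / 3553 years ≈ 0.053 mm per year.
For B, 0.053 mm/year × 3887 years = 206.0 mm.

206.0 mm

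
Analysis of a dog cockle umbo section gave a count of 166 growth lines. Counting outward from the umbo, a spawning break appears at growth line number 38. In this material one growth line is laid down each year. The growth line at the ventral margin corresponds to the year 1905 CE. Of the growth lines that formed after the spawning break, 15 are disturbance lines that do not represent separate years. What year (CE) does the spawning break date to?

1792 CE

Between growth line 38 and the ventral margin there are 166 − 38 = 128 growth lines.
Excluding 15 false growth lines: 128 − 15 = 113.
1905 − 113 = 1792 CE.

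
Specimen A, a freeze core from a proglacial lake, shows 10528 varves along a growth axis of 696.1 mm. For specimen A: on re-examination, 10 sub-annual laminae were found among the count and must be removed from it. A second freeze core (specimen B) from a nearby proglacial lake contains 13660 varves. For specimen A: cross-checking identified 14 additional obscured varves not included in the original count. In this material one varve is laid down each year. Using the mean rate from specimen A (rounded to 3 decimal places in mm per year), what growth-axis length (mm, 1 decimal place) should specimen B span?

Specimen A: true varve count = 10528 − 10 + 14 = 10532.
A: 696.1 mm over 10532 years gives 696.1 / 10532 ≈ 0.066 mm/year.
For B, 0.066 mm/year × 13660 years = 901.6 mm.

901.6 mm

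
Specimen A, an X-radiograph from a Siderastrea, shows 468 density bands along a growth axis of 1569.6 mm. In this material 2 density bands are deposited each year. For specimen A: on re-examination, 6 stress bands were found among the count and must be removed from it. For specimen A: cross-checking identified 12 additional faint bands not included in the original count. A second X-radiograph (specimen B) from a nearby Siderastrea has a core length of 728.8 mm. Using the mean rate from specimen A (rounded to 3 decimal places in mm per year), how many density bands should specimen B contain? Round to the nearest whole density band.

Specimen A: adjusted count: 468 − 6 + 12 = 474 density bands.
Specimen A: with 2 density bands per year, 474 / 2 = 237 years.
A: Mean rate = 1569.6 mm / 237 years ≈ 6.623 mm/year.
Specimen B: 728.8 mm / 6.623 mm per year = 110.04 years; at 2 density bands per year that is 110.04 × 2 ≈ 220 density bands.

220 density bands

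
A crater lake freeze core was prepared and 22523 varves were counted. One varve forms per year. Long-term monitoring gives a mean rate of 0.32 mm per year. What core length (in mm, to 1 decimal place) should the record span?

7207.4 mm

22523 years of growth are recorded.
22523 years at 0.32 mm/year gives 0.32 × 22523 = 7207.4 mm.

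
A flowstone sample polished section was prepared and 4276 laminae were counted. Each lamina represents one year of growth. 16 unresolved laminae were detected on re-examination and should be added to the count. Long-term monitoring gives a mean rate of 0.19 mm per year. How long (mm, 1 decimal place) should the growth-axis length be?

815.5 mm

Correcting the raw count gives 4276 + 16 = 4292 true laminae.
4292 years at 0.19 mm/year gives 0.19 × 4292 = 815.5 mm.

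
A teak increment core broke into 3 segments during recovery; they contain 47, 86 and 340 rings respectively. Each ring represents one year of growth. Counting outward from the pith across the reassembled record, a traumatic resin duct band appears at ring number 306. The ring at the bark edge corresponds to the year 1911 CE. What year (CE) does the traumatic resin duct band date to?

Total rings = 47 + 86 + 340 = 473.
Between ring 306 and the bark edge there are 473 − 306 = 167 rings.
Counting back 167 years from 1911 CE places the traumatic resin duct band in 1911 − 167 = 1744 CE.

1744 CE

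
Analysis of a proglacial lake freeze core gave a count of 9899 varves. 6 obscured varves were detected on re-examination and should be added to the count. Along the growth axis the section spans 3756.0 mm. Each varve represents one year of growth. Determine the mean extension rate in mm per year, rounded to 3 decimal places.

0.379 mm per year

True varve count = 9899 + 6 = 9905.
3756.0 mm over 9905 years gives 3756.0 / 9905 ≈ 0.379 mm per year.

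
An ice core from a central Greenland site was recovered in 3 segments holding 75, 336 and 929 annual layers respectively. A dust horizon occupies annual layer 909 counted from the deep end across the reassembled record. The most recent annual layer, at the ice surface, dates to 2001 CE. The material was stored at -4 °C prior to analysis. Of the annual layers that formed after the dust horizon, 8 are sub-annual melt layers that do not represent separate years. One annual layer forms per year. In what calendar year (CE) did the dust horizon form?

1578 CE

Total annual layers = 75 + 336 + 929 = 1340.
Between annual layer 909 and the ice surface there are 1340 − 909 = 431 annual layers.
Removing the 8 false annual layers leaves 431 − 8 = 423 true annual layers beyond the dust horizon.
The annual layer at the ice surface is 2001 CE, so the dust horizon dates to 2001 − 423 = 1578 CE.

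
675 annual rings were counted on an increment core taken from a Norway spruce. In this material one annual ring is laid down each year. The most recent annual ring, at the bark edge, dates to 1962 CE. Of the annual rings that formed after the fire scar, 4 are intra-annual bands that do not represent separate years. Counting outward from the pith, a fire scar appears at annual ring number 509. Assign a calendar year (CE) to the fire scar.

675 − 509 = 166 annual rings lie beyond the fire scar toward the bark edge.
166 − 4 false = 162 true annual rings after the fire scar.
Counting back 162 years from 1962 CE places the fire scar in 1962 − 162 = 1800 CE.

1800 CE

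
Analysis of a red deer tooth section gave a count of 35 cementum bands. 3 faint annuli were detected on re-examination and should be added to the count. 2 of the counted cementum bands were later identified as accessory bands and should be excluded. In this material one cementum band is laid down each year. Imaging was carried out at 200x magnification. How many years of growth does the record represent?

36 yr

Correcting the raw count gives 35 − 2 + 3 = 36 true cementum bands.
One cementum band per year makes the duration 36 years.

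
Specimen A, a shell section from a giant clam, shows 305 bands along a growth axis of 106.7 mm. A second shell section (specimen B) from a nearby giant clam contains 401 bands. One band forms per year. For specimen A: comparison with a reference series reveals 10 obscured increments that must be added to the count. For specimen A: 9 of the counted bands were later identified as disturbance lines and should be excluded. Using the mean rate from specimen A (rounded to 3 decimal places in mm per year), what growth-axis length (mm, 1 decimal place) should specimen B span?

Specimen A: true band count = 305 − 9 + 10 = 306.
A: Mean rate = 106.7 mm / 306 years ≈ 0.349 mm/year.
Length of B = 0.349 × 401 = 139.9 mm.

139.9 mm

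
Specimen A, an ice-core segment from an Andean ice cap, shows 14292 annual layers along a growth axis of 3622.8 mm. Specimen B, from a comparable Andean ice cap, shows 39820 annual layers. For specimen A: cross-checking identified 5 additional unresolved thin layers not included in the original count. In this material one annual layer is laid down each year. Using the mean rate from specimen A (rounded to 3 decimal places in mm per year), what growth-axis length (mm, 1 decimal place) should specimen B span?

10074.5 mm

Specimen A: adjusted count: 14292 + 5 = 14297 annual layers.
A: Extension rate ≈ 3622.8 / 14297 = 0.253 mm/year.
B's length ≈ 0.253 × 39820 = 10074.5 mm.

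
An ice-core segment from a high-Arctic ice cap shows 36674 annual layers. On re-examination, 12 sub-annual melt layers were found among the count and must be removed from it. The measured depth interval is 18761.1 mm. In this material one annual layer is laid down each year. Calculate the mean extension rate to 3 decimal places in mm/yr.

True annual layer count = 36674 − 12 = 36662.
Extension rate ≈ 18761.1 / 36662 = 0.512 mm/yr.

0.512 mm/yr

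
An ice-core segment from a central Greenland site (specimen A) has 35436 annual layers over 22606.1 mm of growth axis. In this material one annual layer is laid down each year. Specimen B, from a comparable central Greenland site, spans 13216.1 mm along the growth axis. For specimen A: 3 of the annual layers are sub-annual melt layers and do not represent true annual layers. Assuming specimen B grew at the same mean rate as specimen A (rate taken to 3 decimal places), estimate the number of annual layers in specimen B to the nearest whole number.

20715 annual layers

Specimen A: correcting the raw count gives 35436 − 3 = 35433 true annual layers.
A: Extension rate ≈ 22606.1 / 35433 = 0.638 mm/year.
B spans 13216.1 / 0.638 = 20714.89 years ≈ 20715 annual layers.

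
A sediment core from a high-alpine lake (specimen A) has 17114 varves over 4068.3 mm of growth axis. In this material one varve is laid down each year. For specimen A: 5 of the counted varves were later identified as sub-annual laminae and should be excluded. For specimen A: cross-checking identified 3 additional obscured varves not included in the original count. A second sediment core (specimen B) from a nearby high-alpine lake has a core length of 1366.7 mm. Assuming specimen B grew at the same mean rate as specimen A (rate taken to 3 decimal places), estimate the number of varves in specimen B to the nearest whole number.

Specimen A: after corrections the count is 17114 − 5 + 3 = 17112 varves.
A: Extension rate ≈ 4068.3 / 17112 = 0.238 mm/year.
B spans 1366.7 / 0.238 = 5742.44 years ≈ 5742 varves.

5742 varves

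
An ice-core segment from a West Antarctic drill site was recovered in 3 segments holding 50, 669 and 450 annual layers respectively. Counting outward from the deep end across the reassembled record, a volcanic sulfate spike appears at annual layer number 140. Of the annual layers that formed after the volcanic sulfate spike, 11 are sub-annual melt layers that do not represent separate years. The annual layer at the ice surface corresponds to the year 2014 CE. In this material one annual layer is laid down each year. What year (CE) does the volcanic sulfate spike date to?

Total annual layers = 50 + 669 + 450 = 1169.
1169 − 140 = 1029 annual layers lie beyond the volcanic sulfate spike toward the ice surface.
1029 − 11 false = 1018 true annual layers after the volcanic sulfate spike.
Counting back 1018 years from 2014 CE places the volcanic sulfate spike in 2014 − 1018 = 996 CE.

996 CE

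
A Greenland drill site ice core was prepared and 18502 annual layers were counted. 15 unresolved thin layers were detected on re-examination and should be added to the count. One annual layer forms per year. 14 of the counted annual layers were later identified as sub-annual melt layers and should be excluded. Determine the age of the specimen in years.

After corrections the count is 18502 − 14 + 15 = 18503 annual layers.
With a one-to-one annual layer periodicity this is 18503 years.

18503 years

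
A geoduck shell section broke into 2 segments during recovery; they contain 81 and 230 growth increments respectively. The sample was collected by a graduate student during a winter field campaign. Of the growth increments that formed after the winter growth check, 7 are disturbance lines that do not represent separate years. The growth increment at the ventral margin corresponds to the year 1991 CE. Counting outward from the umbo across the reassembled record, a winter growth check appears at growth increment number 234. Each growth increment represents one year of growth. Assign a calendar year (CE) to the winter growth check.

1921 CE

Total growth increments = 81 + 230 = 311.
Between growth increment 234 and the ventral margin there are 311 − 234 = 77 growth increments.
Excluding 7 false growth increments: 77 − 7 = 70.
The growth increment at the ventral margin is 1991 CE, so the winter growth check dates to 1991 − 70 = 1921 CE.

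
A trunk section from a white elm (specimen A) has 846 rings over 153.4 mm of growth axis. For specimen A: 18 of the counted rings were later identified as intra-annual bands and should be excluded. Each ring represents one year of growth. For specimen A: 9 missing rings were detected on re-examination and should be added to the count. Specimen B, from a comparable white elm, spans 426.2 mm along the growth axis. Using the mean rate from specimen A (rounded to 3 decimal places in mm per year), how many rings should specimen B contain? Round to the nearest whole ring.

Specimen A: adjusted count: 846 − 18 + 9 = 837 rings.
A: 153.4 mm over 837 years gives 153.4 / 837 ≈ 0.183 mm/yr.
B spans 426.2 / 0.183 = 2328.96 years ≈ 2329 rings.

2329 rings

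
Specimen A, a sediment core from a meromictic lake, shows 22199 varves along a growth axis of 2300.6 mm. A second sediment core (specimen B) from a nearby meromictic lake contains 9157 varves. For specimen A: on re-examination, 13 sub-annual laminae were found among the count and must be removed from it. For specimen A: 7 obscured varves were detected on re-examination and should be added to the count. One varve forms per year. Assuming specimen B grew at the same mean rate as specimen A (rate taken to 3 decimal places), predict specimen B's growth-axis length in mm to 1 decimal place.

Specimen A: true varve count = 22199 − 13 + 7 = 22193.
A: Mean rate = 2300.6 mm / 22193 years ≈ 0.104 mm/yr.
Length of B = 0.104 × 9157 = 952.3 mm.

952.3 mm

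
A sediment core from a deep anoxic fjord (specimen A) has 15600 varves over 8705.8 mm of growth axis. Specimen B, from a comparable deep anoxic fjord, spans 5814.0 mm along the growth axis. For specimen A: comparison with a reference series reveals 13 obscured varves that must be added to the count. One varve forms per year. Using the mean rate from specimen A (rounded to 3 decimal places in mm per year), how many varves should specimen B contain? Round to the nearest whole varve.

Specimen A: true varve count = 15600 + 13 = 15613.
A: Mean rate = 8705.8 mm / 15613 years ≈ 0.558 mm/year.
Specimen B: 5814.0 mm / 0.558 mm per year = 10419.35 years ≈ 10419 varves.

10419 varves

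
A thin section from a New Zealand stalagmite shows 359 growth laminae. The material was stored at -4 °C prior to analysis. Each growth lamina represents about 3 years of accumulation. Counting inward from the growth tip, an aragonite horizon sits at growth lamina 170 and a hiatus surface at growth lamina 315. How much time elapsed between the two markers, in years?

435 years

The two markers are separated by 315 − 170 = 145 growth laminae.
At 3 years per growth lamina, 145 × 3 = 435 years.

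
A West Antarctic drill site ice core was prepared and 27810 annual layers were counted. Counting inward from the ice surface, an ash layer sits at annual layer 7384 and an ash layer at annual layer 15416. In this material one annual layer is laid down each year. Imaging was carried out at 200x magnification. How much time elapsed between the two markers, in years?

Separation: 15416 − 7384 = 8032 annual layers.
At one annual layer per year, 8032 years elapsed between them.

8032 years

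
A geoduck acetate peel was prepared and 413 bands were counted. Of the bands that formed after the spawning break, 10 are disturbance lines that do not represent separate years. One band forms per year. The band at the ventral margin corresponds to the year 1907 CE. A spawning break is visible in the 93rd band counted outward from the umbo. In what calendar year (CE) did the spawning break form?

The spawning break sits at band 93 from the umbo, so 413 − 93 = 320 bands formed after it.
320 − 10 false = 310 true bands after the spawning break.
Counting back 310 years from 1907 CE places the spawning break in 1907 − 310 = 1597 CE.

1597 CE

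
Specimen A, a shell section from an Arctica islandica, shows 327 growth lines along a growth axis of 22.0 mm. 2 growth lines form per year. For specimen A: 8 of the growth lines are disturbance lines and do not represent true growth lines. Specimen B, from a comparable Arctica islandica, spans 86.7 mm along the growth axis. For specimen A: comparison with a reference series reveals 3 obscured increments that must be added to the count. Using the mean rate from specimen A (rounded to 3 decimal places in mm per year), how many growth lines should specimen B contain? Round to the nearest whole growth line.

Specimen A: after corrections the count is 327 − 8 + 3 = 322 growth lines.
Specimen A: with 2 growth lines per year, 322 / 2 = 161 years.
A: 22.0 mm over 161 years gives 22.0 / 161 ≈ 0.137 mm/year.
Specimen B: 86.7 mm / 0.137 mm per year = 632.85 years; at 2 growth lines per year that is 632.85 × 2 ≈ 1266 growth lines.

1266 growth lines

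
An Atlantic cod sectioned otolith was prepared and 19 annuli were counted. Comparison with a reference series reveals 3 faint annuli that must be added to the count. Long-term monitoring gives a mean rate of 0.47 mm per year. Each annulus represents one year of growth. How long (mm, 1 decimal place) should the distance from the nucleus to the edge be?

Adjusted count: 19 + 3 = 22 annuli.
Predicted length = 0.47 mm/year × 22 years = 10.3 mm.

10.3 mm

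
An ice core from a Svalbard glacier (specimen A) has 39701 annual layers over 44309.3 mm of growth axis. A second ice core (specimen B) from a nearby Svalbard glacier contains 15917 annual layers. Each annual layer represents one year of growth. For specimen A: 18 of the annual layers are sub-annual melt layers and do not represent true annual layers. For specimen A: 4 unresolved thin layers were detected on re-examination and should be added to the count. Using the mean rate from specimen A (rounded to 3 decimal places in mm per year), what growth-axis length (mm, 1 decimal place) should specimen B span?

17763.4 mm

Specimen A: after corrections the count is 39701 − 18 + 4 = 39687 annual layers.
A: Extension rate ≈ 44309.3 / 39687 = 1.116 mm per year.
For B, 1.116 mm/year × 15917 years = 17763.4 mm.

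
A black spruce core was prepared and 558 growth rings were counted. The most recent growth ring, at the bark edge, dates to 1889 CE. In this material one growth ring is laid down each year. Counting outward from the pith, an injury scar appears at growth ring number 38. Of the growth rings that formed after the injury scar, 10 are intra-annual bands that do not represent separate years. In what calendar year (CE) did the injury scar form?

The injury scar sits at growth ring 38 from the pith, so 558 − 38 = 520 growth rings formed after it.
Removing the 10 false growth rings leaves 520 − 10 = 510 true growth rings beyond the injury scar.
1889 − 510 = 1379 CE.

1379 CE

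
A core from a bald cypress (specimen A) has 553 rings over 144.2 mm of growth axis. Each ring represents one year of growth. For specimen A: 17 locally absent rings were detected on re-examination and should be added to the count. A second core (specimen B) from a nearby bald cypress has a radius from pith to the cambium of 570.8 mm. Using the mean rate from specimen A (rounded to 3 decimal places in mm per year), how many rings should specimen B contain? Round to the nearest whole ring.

Specimen A: after corrections the count is 553 + 17 = 570 rings.
A: Extension rate ≈ 144.2 / 570 = 0.253 mm per year.
For B, 570.8 / 0.253 = 2256.13 years ≈ 2256 rings.

2256 rings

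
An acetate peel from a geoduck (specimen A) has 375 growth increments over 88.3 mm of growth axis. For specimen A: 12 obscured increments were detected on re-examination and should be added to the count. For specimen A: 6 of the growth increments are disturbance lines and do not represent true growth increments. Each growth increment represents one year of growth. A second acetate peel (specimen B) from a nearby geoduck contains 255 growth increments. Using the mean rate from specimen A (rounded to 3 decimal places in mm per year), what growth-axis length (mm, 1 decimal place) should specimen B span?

59.2 mm

Specimen A: adjusted count: 375 − 6 + 12 = 381 growth increments.
A: Mean rate = 88.3 mm / 381 years ≈ 0.232 mm/year.
For B, 0.232 mm/year × 255 years = 59.2 mm.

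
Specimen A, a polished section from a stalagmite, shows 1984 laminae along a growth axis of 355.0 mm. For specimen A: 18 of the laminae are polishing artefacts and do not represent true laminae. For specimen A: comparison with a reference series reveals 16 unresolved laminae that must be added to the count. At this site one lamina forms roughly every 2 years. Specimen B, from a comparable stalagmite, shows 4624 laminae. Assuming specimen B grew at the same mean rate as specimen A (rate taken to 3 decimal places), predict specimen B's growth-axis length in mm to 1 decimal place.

832.3 mm

Specimen A: after corrections the count is 1984 − 18 + 16 = 1982 laminae.
Specimen A: 1982 laminae at 2 years each span 1982 × 2 = 3964 years.
A: Mean rate = 355.0 mm / 3964 years ≈ 0.090 mm/yr.
Specimen B: at 2 years per lamina, 4624 × 2 = 9248 years. For B, 0.090 mm/year × 9248 years = 832.3 mm.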